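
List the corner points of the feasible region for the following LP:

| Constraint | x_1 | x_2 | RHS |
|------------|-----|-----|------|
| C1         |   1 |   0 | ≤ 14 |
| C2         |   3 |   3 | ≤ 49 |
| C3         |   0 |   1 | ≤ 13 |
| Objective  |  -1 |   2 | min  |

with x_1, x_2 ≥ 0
Each vertex is the intersection of two constraint boundaries that also satisfies all remaining constraints:
  x_1 = 0 and x_2 = 0 → (0, 0)
  x_1 = 14 and x_2 = 0 → (14, 0)
  x_1 = 14 and 3x_1 + 3x_2 = 49 → (14, 2.333)
  3x_1 + 3x_2 = 49 and x_2 = 13 → (3.333, 13)
  x_2 = 13 and x_1 = 0 → (0, 13)

Vertices: (0, 0), (14, 0), (14, 2.333), (3.333, 13), (0, 13)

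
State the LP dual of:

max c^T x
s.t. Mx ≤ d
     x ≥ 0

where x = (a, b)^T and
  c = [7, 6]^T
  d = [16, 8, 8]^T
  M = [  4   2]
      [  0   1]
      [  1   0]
Minimize: z = 16y1 + 8y2 + 8y3

Subject to:
  C1: -4y1 - y3 ≤ -7
  C2: -2y1 - y2 ≤ -6
  y1, y2, y3 ≥ 0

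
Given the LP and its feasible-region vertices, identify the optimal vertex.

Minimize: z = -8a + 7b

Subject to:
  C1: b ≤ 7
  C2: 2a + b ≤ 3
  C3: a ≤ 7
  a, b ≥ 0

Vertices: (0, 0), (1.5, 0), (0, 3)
Evaluating z = -8a + 7b at each vertex:
  (0, 0): z = 0
  (1.5, 0): z = -12
  (0, 3): z = 21

The smallest value is z = -12, attained at (1.5, 0).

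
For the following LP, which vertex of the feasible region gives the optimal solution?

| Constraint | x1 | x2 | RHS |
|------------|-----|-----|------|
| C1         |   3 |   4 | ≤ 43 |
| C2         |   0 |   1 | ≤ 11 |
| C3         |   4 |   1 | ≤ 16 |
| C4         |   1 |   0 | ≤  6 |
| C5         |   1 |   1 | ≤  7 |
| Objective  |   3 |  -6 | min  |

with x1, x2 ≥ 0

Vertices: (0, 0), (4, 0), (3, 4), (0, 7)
(0, 7) with z = -42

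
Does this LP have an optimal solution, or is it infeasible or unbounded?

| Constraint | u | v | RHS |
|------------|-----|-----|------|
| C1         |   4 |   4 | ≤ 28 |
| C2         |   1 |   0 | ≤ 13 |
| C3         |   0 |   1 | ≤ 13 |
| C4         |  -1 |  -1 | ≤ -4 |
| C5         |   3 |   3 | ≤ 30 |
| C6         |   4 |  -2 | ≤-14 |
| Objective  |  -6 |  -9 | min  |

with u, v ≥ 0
The point (0, 7) satisfies every constraint, so the LP is feasible; the constraints give u ≤ 13 and v ≤ 13, which with u, v ≥ 0 keep the feasible region inside a bounded box. A feasible, bounded LP attains a finite optimum at a vertex.

The LP has an optimal solution: (0, 7) with z = -63.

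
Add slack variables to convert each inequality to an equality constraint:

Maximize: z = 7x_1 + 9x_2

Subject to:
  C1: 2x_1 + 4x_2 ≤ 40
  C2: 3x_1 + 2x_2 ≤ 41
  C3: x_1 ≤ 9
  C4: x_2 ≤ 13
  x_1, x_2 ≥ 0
max z = 7x_1 + 9x_2

s.t.
  2x_1 + 4x_2 + s1 = 40
  3x_1 + 2x_2 + s2 = 41
  x_1 + s3 = 9
  x_2 + s4 = 13
  x_1, x_2, s1, s2, s3, s4 ≥ 0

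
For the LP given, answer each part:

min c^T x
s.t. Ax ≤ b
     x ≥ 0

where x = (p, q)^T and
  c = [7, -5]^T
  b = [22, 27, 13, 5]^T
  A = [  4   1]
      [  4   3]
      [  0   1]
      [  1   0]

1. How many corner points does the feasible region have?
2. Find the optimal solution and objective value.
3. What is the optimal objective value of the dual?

1. 5
2. p = 0, q = 9, z = -45
3. -45 (by strong duality, equal to the primal optimum)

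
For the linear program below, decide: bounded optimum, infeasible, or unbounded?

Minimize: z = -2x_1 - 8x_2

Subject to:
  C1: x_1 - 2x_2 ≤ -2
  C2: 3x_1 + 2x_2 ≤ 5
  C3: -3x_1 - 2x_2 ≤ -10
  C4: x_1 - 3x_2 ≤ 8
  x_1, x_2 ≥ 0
C2 requires 3x_1 + 2x_2 ≤ 5, while C3 (-3x_1 - 2x_2 ≤ -10) is equivalent to 3x_1 + 2x_2 ≥ 10. Together they would need 10 ≤ 3x_1 + 2x_2 ≤ 5, which is impossible since 10 > 5. No point satisfies all constraints.

Infeasible — the constraint set is empty.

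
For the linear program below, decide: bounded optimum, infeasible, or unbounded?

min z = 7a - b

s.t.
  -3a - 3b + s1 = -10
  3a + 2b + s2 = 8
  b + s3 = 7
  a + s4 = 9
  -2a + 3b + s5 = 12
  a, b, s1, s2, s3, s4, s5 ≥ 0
The point (0, 4) satisfies every constraint, so the LP is feasible; the constraints give a ≤ 9 and b ≤ 7, which with a, b ≥ 0 keep the feasible region inside a bounded box. A feasible, bounded LP attains a finite optimum at a vertex.

Evaluating z = 7a - b at each vertex:
  (1.333, 2): z = 7.333
  (0, 4): z = -4
  (0, 3.333): z = -3.333

Bounded optimum: z* = -4 at (0, 4).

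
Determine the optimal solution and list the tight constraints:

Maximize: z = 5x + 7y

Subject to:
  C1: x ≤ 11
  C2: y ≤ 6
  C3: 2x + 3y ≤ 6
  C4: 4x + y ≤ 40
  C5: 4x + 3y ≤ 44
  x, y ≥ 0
Optimal: x = 3, y = 0
Slack at optimum:
  C1: slack = 8
  C2: slack = 6
  C3: slack = 0 (binding)
  C4: slack = 28
  C5: slack = 32
  x ≥ 0: x = 3
  y ≥ 0: y = 0 (binding)
Binding constraints: C3, y ≥ 0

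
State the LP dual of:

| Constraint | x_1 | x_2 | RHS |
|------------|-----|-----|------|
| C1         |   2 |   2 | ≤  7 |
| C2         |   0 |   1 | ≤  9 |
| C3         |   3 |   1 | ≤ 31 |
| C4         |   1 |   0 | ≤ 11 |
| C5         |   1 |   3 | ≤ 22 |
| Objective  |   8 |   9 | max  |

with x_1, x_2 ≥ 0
Minimize: z = 7y1 + 9y2 + 31y3 + 11y4 + 22y5

Subject to:
  C1: -2y1 - 3y3 - y4 - y5 ≤ -8
  C2: -2y1 - y2 - y3 - 3y5 ≤ -9
  y1, y2, y3, y4, y5 ≥ 0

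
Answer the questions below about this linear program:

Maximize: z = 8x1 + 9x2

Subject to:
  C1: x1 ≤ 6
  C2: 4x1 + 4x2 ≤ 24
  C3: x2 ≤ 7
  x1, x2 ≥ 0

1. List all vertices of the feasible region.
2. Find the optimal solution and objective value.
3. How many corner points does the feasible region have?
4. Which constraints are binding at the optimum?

1. (0, 0), (6, 0), (0, 6)
2. x1 = 0, x2 = 6, z = 54
3. 3
4. C2, x1 ≥ 0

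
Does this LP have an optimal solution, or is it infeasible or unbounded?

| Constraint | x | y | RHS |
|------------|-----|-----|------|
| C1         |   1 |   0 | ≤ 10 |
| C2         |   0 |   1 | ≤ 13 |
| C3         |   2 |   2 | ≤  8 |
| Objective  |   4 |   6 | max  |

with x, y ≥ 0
The point (0, 4) satisfies every constraint, so the LP is feasible; the constraints give x ≤ 10 and y ≤ 13, which with x, y ≥ 0 keep the feasible region inside a bounded box. A feasible, bounded LP attains a finite optimum at a vertex.

Evaluating z = 4x + 6y at each vertex:
  (0, 0): z = 0
  (4, 0): z = 16
  (0, 4): z = 24

The LP has an optimal solution: (0, 4) with z = 24.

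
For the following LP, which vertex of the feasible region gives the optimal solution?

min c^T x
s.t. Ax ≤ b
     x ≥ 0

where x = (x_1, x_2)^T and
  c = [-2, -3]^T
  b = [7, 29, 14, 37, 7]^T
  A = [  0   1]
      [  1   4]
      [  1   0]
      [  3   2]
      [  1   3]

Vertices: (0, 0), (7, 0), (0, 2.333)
Evaluating z = -2x_1 - 3x_2 at each vertex:
  (0, 0): z = 0
  (7, 0): z = -14
  (0, 2.333): z = -7

The smallest value is z = -14, attained at (7, 0).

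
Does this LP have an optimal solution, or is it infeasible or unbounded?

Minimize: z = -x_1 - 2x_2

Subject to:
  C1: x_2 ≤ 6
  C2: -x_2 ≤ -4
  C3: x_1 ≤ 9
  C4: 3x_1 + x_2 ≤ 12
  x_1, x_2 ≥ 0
The point (2, 6) satisfies every constraint, so the LP is feasible; the constraints give x_1 ≤ 9 and x_2 ≤ 6, which with x_1, x_2 ≥ 0 keep the feasible region inside a bounded box. A feasible, bounded LP attains a finite optimum at a vertex.

Bounded optimum: z* = -14 at (2, 6).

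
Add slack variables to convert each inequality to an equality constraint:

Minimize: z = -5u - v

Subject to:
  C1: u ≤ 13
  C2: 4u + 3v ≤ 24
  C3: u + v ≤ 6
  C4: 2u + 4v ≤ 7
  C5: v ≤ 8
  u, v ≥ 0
min z = -5u - v

s.t.
  u + s1 = 13
  4u + 3v + s2 = 24
  u + v + s3 = 6
  2u + 4v + s4 = 7
  v + s5 = 8
  u, v, s1, s2, s3, s4, s5 ≥ 0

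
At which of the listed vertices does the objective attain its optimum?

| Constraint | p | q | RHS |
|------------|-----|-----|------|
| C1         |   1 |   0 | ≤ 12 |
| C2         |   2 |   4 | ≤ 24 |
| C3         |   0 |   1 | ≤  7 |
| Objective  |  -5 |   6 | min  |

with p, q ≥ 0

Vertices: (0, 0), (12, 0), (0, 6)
(12, 0) with z = -60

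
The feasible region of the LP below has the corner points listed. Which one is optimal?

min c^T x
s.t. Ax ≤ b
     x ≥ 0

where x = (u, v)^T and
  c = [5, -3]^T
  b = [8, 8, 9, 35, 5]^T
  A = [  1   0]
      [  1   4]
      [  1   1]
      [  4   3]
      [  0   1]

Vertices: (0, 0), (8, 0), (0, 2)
Evaluating z = 5u - 3v at each vertex:
  (0, 0): z = 0
  (8, 0): z = 40
  (0, 2): z = -6

The smallest value is z = -6, attained at (0, 2).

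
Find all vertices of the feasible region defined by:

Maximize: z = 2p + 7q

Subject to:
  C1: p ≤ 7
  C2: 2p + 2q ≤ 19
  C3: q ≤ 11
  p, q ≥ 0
Each vertex is the intersection of two constraint boundaries that also satisfies all remaining constraints:
  p = 0 and q = 0 → (0, 0)
  p = 7 and q = 0 → (7, 0)
  p = 7 and 2p + 2q = 19 → (7, 2.5)
  2p + 2q = 19 and p = 0 → (0, 9.5)

Vertices: (0, 0), (7, 0), (7, 2.5), (0, 9.5)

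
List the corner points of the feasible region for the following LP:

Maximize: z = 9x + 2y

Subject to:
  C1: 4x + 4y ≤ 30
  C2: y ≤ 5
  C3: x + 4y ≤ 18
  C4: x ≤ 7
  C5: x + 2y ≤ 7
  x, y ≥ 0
Each vertex is the intersection of two constraint boundaries that also satisfies all remaining constraints:
  x = 0 and y = 0 → (0, 0)
  x = 7 and x + 2y = 7 → (7, 0)
  x + 2y = 7 and x = 0 → (0, 3.5)

Vertices: (0, 0), (7, 0), (0, 3.5)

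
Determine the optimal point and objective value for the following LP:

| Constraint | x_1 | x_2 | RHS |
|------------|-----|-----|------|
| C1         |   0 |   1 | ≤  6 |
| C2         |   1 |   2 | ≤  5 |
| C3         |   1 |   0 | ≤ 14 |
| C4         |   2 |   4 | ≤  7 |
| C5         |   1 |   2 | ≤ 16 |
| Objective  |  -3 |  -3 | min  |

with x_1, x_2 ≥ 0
x_1 = 3.5, x_2 = 0, z = -10.5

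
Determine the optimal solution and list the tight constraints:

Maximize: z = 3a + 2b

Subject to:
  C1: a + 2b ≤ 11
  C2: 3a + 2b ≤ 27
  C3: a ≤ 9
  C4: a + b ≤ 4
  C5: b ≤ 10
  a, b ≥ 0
Optimal: a = 4, b = 0
Binding: C4, b ≥ 0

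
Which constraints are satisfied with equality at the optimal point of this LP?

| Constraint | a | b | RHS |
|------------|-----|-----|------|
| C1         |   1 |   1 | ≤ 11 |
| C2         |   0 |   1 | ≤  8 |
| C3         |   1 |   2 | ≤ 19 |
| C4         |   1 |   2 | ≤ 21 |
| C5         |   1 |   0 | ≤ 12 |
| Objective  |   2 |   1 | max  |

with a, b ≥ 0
Optimal: a = 11, b = 0
Binding: C1, b ≥ 0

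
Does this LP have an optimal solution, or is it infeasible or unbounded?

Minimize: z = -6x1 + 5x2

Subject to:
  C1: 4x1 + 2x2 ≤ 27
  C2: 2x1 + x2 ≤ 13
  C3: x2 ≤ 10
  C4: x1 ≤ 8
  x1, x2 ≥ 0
The point (6.5, 0) satisfies every constraint, so the LP is feasible; the constraints give x1 ≤ 8 and x2 ≤ 10, which with x1, x2 ≥ 0 keep the feasible region inside a bounded box. A feasible, bounded LP attains a finite optimum at a vertex.

Bounded optimum: z* = -39 at (6.5, 0).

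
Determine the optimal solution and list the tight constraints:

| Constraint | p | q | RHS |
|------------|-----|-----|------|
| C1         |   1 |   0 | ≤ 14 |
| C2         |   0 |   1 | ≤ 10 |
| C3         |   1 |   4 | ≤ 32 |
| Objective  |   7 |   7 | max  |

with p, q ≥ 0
Optimal: p = 14, q = 4.5
Binding: C1, C3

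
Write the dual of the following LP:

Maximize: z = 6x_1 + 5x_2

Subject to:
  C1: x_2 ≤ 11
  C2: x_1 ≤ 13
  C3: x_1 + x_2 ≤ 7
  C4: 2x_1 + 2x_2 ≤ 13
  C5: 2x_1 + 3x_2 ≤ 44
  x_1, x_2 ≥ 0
Minimize: z = 11y1 + 13y2 + 7y3 + 13y4 + 44y5

Subject to:
  C1: -y2 - y3 - 2y4 - 2y5 ≤ -6
  C2: -y1 - y3 - 2y4 - 3y5 ≤ -5
  y1, y2, y3, y4, y5 ≥ 0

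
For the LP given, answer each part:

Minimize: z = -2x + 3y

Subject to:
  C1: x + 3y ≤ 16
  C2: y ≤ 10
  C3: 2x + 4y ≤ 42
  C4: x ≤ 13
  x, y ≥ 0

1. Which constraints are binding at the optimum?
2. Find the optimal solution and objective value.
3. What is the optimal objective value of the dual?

1. C4, y ≥ 0
2. x = 13, y = 0, z = -26
3. -26 (by strong duality, equal to the primal optimum)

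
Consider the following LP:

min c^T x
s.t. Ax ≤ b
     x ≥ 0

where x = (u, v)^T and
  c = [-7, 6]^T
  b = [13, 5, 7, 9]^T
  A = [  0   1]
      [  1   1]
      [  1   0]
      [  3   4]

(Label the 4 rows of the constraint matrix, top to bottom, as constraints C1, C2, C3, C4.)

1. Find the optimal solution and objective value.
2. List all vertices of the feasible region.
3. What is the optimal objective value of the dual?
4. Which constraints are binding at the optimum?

1. u = 3, v = 0, z = -21
2. (0, 0), (3, 0), (0, 2.25)
3. -21 (by strong duality, equal to the primal optimum)
4. C4, v ≥ 0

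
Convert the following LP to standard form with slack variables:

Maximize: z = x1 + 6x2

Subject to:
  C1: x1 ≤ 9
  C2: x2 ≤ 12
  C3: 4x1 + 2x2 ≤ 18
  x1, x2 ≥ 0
max z = x1 + 6x2

s.t.
  x1 + s1 = 9
  x2 + s2 = 12
  4x1 + 2x2 + s3 = 18
  x1, x2, s1, s2, s3 ≥ 0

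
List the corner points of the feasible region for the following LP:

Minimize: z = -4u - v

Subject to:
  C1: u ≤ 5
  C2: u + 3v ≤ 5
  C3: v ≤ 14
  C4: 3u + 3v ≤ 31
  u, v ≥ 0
Each vertex is the intersection of two constraint boundaries that also satisfies all remaining constraints:
  u = 0 and v = 0 → (0, 0)
  u = 5 and u + 3v = 5 → (5, 0)
  u + 3v = 5 and u = 0 → (0, 1.667)

Vertices: (0, 0), (5, 0), (0, 1.667)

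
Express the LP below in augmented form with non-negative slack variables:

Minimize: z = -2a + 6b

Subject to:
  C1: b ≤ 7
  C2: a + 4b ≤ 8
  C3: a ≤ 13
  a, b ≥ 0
min z = -2a + 6b

s.t.
  b + s1 = 7
  a + 4b + s2 = 8
  a + s3 = 13
  a, b, s1, s2, s3 ≥ 0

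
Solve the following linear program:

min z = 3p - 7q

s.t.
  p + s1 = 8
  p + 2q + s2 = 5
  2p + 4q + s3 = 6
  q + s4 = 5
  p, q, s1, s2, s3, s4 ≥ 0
Each vertex is the intersection of two constraint boundaries that also satisfies all remaining constraints:
  p = 0 and q = 0 → (0, 0)
  2p + 4q = 6 and q = 0 → (3, 0)
  2p + 4q = 6 and p = 0 → (0, 1.5)

Evaluating z = 3p - 7q at each vertex:
  (0, 0): z = 0
  (3, 0): z = 9
  (0, 1.5): z = -10.5

The minimum is at (0, 1.5) with z = -10.5.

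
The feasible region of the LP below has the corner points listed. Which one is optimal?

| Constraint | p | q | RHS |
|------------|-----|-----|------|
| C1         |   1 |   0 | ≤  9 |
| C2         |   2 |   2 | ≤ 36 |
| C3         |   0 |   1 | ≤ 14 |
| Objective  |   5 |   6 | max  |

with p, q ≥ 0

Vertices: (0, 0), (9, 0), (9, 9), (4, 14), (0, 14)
(4, 14) with z = 104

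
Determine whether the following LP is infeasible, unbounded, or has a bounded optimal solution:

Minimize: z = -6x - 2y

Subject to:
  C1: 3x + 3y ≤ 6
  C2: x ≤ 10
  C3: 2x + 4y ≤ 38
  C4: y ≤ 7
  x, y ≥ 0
The point (2, 0) satisfies every constraint, so the LP is feasible; the constraints give x ≤ 10 and y ≤ 7, which with x, y ≥ 0 keep the feasible region inside a bounded box. A feasible, bounded LP attains a finite optimum at a vertex.

Evaluating z = -6x - 2y at each vertex:
  (0, 0): z = 0
  (2, 0): z = -12
  (0, 2): z = -4

The LP has an optimal solution: (2, 0) with z = -12.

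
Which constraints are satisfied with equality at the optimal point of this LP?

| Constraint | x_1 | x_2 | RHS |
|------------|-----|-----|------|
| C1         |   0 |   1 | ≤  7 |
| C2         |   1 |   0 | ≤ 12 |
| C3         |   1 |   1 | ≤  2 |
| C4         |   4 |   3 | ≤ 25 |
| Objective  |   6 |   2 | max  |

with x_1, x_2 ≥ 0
Optimal: x_1 = 2, x_2 = 0
Slack at optimum:
  C1: slack = 7
  C2: slack = 10
  C3: slack = 0 (binding)
  C4: slack = 17
  x_1 ≥ 0: x_1 = 2
  x_2 ≥ 0: x_2 = 0 (binding)
Binding constraints: C3, x_2 ≥ 0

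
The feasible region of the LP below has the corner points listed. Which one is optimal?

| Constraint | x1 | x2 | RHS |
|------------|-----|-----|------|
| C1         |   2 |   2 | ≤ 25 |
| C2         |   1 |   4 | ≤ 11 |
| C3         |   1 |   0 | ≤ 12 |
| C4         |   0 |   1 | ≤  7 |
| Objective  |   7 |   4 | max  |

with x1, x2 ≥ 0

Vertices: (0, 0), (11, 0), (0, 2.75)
(11, 0) with z = 77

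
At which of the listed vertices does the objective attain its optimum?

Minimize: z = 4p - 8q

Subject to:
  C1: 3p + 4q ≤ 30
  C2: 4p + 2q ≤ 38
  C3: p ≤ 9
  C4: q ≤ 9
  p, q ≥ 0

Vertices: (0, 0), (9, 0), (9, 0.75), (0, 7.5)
(0, 7.5) with z = -60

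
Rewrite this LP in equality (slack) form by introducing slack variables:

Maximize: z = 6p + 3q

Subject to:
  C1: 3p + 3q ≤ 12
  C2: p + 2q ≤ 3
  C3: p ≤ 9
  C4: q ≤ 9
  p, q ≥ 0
max z = 6p + 3q

s.t.
  3p + 3q + s1 = 12
  p + 2q + s2 = 3
  p + s3 = 9
  q + s4 = 9
  p, q, s1, s2, s3, s4 ≥ 0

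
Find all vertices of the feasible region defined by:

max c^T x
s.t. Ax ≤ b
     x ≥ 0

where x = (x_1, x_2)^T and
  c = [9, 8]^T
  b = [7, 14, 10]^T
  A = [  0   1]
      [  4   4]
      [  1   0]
Each vertex is the intersection of two constraint boundaries that also satisfies all remaining constraints:
  x_1 = 0 and x_2 = 0 → (0, 0)
  4x_1 + 4x_2 = 14 and x_2 = 0 → (3.5, 0)
  4x_1 + 4x_2 = 14 and x_1 = 0 → (0, 3.5)

Vertices: (0, 0), (3.5, 0), (0, 3.5)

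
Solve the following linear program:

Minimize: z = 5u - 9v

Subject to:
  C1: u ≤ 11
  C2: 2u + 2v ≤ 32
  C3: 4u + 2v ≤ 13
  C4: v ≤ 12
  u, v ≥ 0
Each vertex is the intersection of two constraint boundaries that also satisfies all remaining constraints:
  u = 0 and v = 0 → (0, 0)
  4u + 2v = 13 and v = 0 → (3.25, 0)
  4u + 2v = 13 and u = 0 → (0, 6.5)

Evaluating z = 5u - 9v at each vertex:
  (0, 0): z = 0
  (3.25, 0): z = 16.25
  (0, 6.5): z = -58.5

The minimum is at (0, 6.5) with z = -58.5.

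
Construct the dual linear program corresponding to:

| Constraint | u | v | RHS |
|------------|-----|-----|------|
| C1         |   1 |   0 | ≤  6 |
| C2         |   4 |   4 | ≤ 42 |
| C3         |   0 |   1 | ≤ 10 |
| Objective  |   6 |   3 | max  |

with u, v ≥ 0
Minimize: z = 6y1 + 42y2 + 10y3

Subject to:
  C1: -y1 - 4y2 ≤ -6
  C2: -4y2 - y3 ≤ -3
  y1, y2, y3 ≥ 0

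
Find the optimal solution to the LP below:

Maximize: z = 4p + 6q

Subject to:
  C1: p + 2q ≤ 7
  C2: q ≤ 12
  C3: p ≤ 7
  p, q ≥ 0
p = 7, q = 0, z = 28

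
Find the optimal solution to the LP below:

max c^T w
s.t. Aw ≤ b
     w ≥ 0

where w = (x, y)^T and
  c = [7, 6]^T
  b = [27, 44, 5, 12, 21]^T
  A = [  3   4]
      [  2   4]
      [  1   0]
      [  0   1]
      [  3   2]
x = 5, y = 3, z = 53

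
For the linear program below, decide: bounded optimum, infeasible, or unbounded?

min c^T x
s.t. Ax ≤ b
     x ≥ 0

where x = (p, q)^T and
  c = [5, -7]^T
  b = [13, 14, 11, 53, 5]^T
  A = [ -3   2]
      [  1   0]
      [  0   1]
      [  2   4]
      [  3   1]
The point (0, 5) satisfies every constraint, so the LP is feasible; the constraints give p ≤ 14 and q ≤ 11, which with p, q ≥ 0 keep the feasible region inside a bounded box. A feasible, bounded LP attains a finite optimum at a vertex.

Evaluating z = 5p - 7q at each vertex:
  (0, 0): z = 0
  (1.667, 0): z = 8.333
  (0, 5): z = -35

The LP has an optimal solution: (0, 5) with z = -35.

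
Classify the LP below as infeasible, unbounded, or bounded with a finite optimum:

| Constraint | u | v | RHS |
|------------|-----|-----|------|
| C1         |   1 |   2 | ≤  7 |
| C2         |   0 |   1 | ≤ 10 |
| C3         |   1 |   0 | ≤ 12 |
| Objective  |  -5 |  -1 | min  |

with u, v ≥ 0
The point (7, 0) satisfies every constraint, so the LP is feasible; the constraints give u ≤ 12 and v ≤ 10, which with u, v ≥ 0 keep the feasible region inside a bounded box. A feasible, bounded LP attains a finite optimum at a vertex.

Evaluating z = -5u - v at each vertex:
  (0, 0): z = 0
  (7, 0): z = -35
  (0, 3.5): z = -3.5

Bounded optimum: z* = -35 at (7, 0).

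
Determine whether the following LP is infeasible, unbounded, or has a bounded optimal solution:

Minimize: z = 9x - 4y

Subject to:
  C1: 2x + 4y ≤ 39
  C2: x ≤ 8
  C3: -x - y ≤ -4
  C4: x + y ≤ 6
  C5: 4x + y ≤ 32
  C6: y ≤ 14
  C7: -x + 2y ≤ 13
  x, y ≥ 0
The point (0, 6) satisfies every constraint, so the LP is feasible; the constraints give x ≤ 8 and y ≤ 14, which with x, y ≥ 0 keep the feasible region inside a bounded box. A feasible, bounded LP attains a finite optimum at a vertex.

Evaluating z = 9x - 4y at each vertex:
  (4, 0): z = 36
  (6, 0): z = 54
  (0, 6): z = -24
  (0, 4): z = -16

Bounded optimum: z* = -24 at (0, 6).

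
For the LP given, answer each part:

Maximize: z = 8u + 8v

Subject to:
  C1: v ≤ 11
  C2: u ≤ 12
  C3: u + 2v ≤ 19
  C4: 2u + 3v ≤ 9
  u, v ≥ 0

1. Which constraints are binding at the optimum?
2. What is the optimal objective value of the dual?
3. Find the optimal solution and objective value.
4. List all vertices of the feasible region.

1. C4, v ≥ 0
2. 36 (by strong duality, equal to the primal optimum)
3. u = 4.5, v = 0, z = 36
4. (0, 0), (4.5, 0), (0, 3)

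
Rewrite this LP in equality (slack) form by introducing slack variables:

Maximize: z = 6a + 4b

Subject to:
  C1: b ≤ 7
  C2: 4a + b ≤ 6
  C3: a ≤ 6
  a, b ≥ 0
max z = 6a + 4b

s.t.
  b + s1 = 7
  4a + b + s2 = 6
  a + s3 = 6
  a, b, s1, s2, s3 ≥ 0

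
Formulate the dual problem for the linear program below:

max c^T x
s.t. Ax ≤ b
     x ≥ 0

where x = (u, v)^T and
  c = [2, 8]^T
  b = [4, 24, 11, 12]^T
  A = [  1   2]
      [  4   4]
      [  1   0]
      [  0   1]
Minimize: z = 4y1 + 24y2 + 11y3 + 12y4

Subject to:
  C1: -y1 - 4y2 - y3 ≤ -2
  C2: -2y1 - 4y2 - y4 ≤ -8
  y1, y2, y3, y4 ≥ 0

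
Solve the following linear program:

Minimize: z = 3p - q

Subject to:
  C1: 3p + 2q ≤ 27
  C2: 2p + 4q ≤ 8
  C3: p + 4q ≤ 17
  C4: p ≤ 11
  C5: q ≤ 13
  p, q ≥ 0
Each vertex is the intersection of two constraint boundaries that also satisfies all remaining constraints:
  p = 0 and q = 0 → (0, 0)
  2p + 4q = 8 and q = 0 → (4, 0)
  2p + 4q = 8 and p = 0 → (0, 2)

Evaluating z = 3p - q at each vertex:
  (0, 0): z = 0
  (4, 0): z = 12
  (0, 2): z = -2

The minimum is at (0, 2) with z = -2.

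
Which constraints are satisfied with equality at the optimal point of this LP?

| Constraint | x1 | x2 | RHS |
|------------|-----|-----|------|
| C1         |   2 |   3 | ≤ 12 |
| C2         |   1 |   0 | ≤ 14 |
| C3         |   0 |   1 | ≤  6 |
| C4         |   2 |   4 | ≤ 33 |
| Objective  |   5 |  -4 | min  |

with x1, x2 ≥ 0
Optimal: x1 = 0, x2 = 4
Binding: C1, x1 ≥ 0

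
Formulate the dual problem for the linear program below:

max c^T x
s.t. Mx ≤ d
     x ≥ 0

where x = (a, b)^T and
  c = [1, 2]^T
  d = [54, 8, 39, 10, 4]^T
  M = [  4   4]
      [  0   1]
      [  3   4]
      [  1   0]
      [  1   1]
Minimize: z = 54y1 + 8y2 + 39y3 + 10y4 + 4y5

Subject to:
  C1: -4y1 - 3y3 - y4 - y5 ≤ -1
  C2: -4y1 - y2 - 4y3 - y5 ≤ -2
  y1, y2, y3, y4, y5 ≥ 0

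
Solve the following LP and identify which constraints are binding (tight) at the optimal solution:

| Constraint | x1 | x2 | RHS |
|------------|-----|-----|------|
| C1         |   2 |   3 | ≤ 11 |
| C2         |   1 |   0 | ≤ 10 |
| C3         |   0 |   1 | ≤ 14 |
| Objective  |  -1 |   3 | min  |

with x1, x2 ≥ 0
Optimal: x1 = 5.5, x2 = 0
Slack at optimum:
  C1: slack = 0 (binding)
  C2: slack = 4.5
  C3: slack = 14
  x1 ≥ 0: x1 = 5.5
  x2 ≥ 0: x2 = 0 (binding)
Binding constraints: C1, x2 ≥ 0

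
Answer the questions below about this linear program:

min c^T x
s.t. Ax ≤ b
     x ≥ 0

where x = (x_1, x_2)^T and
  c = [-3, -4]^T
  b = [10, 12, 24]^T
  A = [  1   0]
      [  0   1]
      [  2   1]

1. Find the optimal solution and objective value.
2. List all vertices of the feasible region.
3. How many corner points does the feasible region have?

1. x_1 = 6, x_2 = 12, z = -66
2. (0, 0), (10, 0), (10, 4), (6, 12), (0, 12)
3. 5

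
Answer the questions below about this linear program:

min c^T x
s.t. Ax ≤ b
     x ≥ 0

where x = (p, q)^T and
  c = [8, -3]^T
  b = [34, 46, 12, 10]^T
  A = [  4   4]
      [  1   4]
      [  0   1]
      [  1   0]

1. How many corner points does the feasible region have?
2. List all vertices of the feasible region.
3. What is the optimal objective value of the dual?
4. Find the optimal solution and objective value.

1. 3
2. (0, 0), (8.5, 0), (0, 8.5)
3. -25.5 (by strong duality, equal to the primal optimum)
4. p = 0, q = 8.5, z = -25.5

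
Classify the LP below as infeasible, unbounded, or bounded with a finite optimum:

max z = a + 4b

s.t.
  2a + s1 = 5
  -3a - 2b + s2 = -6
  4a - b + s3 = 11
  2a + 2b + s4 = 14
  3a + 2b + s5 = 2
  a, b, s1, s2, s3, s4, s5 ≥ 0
The row 3a + 2b + s5 = 2 with s5 ≥ 0 requires 3a + 2b ≤ 2, while the row -3a - 2b + s2 = -6 with s2 ≥ 0 is equivalent to 3a + 2b ≥ 6. Together they would need 6 ≤ 3a + 2b ≤ 2, which is impossible since 6 > 2. No point satisfies all constraints.

The feasible region is empty; the LP is infeasible.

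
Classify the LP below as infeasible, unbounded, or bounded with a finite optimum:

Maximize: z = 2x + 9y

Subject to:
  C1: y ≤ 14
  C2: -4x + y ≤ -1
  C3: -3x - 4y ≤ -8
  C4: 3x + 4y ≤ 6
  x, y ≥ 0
C4 requires 3x + 4y ≤ 6, while C3 (-3x - 4y ≤ -8) is equivalent to 3x + 4y ≥ 8. Together they would need 8 ≤ 3x + 4y ≤ 6, which is impossible since 8 > 6. No point satisfies all constraints.

Infeasible — the constraint set is empty.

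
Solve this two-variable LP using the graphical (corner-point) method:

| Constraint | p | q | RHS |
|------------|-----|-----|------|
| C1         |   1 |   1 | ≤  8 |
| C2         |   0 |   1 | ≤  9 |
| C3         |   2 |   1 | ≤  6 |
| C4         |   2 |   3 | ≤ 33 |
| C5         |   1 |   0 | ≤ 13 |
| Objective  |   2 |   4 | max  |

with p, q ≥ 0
Each vertex is the intersection of two constraint boundaries that also satisfies all remaining constraints:
  p = 0 and q = 0 → (0, 0)
  2p + q = 6 and q = 0 → (3, 0)
  2p + q = 6 and p = 0 → (0, 6)

Evaluating z = 2p + 4q at each vertex:
  (0, 0): z = 0
  (3, 0): z = 6
  (0, 6): z = 24

The maximum is at (0, 6) with z = 24.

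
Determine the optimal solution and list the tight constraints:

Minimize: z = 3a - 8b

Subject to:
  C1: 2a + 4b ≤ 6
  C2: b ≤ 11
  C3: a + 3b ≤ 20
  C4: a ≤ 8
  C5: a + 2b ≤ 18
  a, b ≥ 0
Optimal: a = 0, b = 1.5
Binding: C1, a ≥ 0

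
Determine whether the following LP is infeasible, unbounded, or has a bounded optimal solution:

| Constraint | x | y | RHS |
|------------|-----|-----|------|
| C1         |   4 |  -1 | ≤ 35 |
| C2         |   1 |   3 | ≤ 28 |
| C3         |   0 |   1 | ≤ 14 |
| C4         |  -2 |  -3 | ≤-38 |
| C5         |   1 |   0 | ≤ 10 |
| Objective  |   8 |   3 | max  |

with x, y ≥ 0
The point (10, 6) satisfies every constraint, so the LP is feasible; the constraints give x ≤ 10 and y ≤ 14, which with x, y ≥ 0 keep the feasible region inside a bounded box. A feasible, bounded LP attains a finite optimum at a vertex.

Evaluating z = 8x + 3y at each vertex:
  (10, 6): z = 98

Feasible with finite optimum z* = 98 at (10, 6).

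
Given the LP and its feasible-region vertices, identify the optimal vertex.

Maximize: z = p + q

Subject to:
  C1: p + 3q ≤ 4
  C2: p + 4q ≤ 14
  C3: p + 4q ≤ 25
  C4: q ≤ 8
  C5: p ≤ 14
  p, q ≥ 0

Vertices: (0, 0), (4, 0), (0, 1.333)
(4, 0) with z = 4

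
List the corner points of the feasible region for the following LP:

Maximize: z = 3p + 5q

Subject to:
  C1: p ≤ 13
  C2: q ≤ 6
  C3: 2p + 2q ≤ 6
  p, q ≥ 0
Each vertex is the intersection of two constraint boundaries that also satisfies all remaining constraints:
  p = 0 and q = 0 → (0, 0)
  2p + 2q = 6 and q = 0 → (3, 0)
  2p + 2q = 6 and p = 0 → (0, 3)

Vertices: (0, 0), (3, 0), (0, 3)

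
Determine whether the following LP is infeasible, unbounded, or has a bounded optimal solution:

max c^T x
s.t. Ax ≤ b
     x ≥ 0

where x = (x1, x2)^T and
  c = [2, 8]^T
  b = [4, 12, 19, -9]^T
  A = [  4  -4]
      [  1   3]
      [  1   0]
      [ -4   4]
One constraint requires 4x1 - 4x2 ≤ 4, while the constraint -4x1 + 4x2 ≤ -9 is equivalent to 4x1 - 4x2 ≥ 9. Together they would need 9 ≤ 4x1 - 4x2 ≤ 4, which is impossible since 9 > 4. No point satisfies all constraints.

Infeasible: no point satisfies all constraints simultaneously.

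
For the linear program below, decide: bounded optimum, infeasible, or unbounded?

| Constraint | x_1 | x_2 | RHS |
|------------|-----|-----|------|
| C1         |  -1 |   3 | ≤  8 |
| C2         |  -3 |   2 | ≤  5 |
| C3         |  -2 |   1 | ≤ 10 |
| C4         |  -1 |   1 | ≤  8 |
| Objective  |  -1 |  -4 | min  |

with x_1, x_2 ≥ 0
Feasible point: (0, 0) satisfies every constraint, so the LP is feasible.
Direction d = (1, 0): for each constraint row a, a·d ≤ 0 —
  (-1)(1) + (3)(0) = -1 ≤ 0
  (-3)(1) + (2)(0) = -3 ≤ 0
  (-2)(1) + (1)(0) = -2 ≤ 0
  (-1)(1) + (1)(0) = -1 ≤ 0
and d ≥ 0, so (0, 0) + t·d stays feasible for every t ≥ 0. Along this ray z = -x_1 - 4x_2 changes by -1 per unit t, so z → −∞.

Unbounded — the objective can decrease without bound over the feasible region.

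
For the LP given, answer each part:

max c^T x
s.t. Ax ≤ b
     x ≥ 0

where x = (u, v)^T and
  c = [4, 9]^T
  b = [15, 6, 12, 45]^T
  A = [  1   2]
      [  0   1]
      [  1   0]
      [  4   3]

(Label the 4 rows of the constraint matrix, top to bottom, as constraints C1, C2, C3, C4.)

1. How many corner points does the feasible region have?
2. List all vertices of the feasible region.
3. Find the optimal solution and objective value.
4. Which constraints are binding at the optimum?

1. 5
2. (0, 0), (11.25, 0), (9, 3), (3, 6), (0, 6)
3. u = 3, v = 6, z = 66
4. C1, C2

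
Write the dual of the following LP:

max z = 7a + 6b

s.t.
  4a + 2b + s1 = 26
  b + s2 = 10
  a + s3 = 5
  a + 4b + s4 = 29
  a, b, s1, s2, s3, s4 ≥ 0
Minimize: z = 26y1 + 10y2 + 5y3 + 29y4

Subject to:
  C1: -4y1 - y3 - y4 ≤ -7
  C2: -2y1 - y2 - 4y4 ≤ -6
  y1, y2, y3, y4 ≥ 0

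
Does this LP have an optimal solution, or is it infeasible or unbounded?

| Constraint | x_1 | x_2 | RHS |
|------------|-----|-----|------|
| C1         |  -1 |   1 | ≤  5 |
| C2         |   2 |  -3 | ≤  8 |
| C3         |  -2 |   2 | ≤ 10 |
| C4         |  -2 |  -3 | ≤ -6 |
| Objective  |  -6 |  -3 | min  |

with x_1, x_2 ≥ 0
Feasible point: (0, 2) satisfies every constraint, so the LP is feasible.
Direction d = (1, 1): for each constraint row a, a·d ≤ 0 —
  (-1)(1) + (1)(1) = 0 ≤ 0
  (2)(1) + (-3)(1) = -1 ≤ 0
  (-2)(1) + (2)(1) = 0 ≤ 0
  (-2)(1) + (-3)(1) = -5 ≤ 0
and d ≥ 0, so (0, 2) + t·d stays feasible for every t ≥ 0. Along this ray z = -6x_1 - 3x_2 changes by -9 per unit t, so z → −∞.

Unbounded: there is a feasible ray along which z → −∞.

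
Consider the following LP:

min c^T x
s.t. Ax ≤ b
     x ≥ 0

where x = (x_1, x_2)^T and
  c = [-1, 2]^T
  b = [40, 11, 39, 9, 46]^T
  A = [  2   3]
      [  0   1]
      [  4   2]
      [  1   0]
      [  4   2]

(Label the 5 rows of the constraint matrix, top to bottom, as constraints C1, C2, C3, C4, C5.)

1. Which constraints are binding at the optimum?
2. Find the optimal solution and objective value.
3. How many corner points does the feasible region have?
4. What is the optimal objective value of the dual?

1. C4, x_2 ≥ 0
2. x_1 = 9, x_2 = 0, z = -9
3. 6
4. -9 (by strong duality, equal to the primal optimum)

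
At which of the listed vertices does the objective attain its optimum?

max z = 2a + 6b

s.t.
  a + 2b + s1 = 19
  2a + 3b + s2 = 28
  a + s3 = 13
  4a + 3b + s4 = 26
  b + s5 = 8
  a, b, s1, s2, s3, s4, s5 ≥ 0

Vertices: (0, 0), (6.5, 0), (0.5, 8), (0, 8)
Evaluating z = 2a + 6b at each vertex:
  (0, 0): z = 0
  (6.5, 0): z = 13
  (0.5, 8): z = 49
  (0, 8): z = 48

The largest value is z = 49, attained at (0.5, 8).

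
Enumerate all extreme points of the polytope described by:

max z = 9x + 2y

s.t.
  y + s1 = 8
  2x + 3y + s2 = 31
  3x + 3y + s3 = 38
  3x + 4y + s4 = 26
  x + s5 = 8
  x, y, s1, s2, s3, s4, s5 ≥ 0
Each vertex is the intersection of two constraint boundaries that also satisfies all remaining constraints:
  x = 0 and y = 0 → (0, 0)
  x = 8 and y = 0 → (8, 0)
  3x + 4y = 26 and x = 8 → (8, 0.5)
  3x + 4y = 26 and x = 0 → (0, 6.5)

Vertices: (0, 0), (8, 0), (8, 0.5), (0, 6.5)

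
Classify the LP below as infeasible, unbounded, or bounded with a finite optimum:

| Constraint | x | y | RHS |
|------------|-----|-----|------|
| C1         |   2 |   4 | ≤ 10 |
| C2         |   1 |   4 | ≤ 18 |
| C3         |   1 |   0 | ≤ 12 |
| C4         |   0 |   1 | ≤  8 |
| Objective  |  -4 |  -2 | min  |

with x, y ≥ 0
The point (5, 0) satisfies every constraint, so the LP is feasible; the constraints give x ≤ 12 and y ≤ 8, which with x, y ≥ 0 keep the feasible region inside a bounded box. A feasible, bounded LP attains a finite optimum at a vertex.

Feasible with finite optimum z* = -20 at (5, 0).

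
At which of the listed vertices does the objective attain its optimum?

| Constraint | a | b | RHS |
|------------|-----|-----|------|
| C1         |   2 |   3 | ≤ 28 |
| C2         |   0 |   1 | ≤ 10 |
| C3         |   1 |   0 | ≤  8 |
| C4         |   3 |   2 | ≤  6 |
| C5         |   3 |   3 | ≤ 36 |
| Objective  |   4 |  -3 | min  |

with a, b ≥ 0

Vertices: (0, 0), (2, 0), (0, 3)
(0, 3) with z = -9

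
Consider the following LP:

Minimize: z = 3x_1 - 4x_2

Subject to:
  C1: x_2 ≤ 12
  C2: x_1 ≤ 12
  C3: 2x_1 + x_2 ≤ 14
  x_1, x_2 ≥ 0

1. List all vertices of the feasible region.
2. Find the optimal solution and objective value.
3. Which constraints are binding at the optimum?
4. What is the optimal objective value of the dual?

1. (0, 0), (7, 0), (1, 12), (0, 12)
2. x_1 = 0, x_2 = 12, z = -48
3. C1, x_1 ≥ 0
4. -48 (by strong duality, equal to the primal optimum)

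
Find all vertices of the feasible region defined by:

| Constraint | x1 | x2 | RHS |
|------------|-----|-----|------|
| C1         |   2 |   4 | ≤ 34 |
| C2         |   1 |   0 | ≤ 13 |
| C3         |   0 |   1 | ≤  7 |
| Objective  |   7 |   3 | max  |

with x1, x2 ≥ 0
Each vertex is the intersection of two constraint boundaries that also satisfies all remaining constraints:
  x1 = 0 and x2 = 0 → (0, 0)
  x1 = 13 and x2 = 0 → (13, 0)
  2x1 + 4x2 = 34 and x1 = 13 → (13, 2)
  2x1 + 4x2 = 34 and x2 = 7 → (3, 7)
  x2 = 7 and x1 = 0 → (0, 7)

Vertices: (0, 0), (13, 0), (13, 2), (3, 7), (0, 7)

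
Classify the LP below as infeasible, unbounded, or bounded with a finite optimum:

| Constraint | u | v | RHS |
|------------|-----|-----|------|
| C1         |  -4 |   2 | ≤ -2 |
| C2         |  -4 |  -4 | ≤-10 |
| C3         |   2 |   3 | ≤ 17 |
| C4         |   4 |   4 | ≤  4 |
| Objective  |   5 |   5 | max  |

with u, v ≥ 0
C4 requires 4u + 4v ≤ 4, while C2 (-4u - 4v ≤ -10) is equivalent to 4u + 4v ≥ 10. Together they would need 10 ≤ 4u + 4v ≤ 4, which is impossible since 10 > 4. No point satisfies all constraints.

The feasible region is empty; the LP is infeasible.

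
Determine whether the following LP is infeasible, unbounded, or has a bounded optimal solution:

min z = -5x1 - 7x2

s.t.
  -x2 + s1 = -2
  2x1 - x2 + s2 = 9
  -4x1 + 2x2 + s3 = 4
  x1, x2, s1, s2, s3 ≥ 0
Feasible point: (0, 2) satisfies every constraint, so the LP is feasible.
Direction d = (1, 2): for each constraint row a, a·d ≤ 0 —
  (0)(1) + (-1)(2) = -2 ≤ 0
  (2)(1) + (-1)(2) = 0 ≤ 0
  (-4)(1) + (2)(2) = 0 ≤ 0
and d ≥ 0, so (0, 2) + t·d stays feasible for every t ≥ 0. Along this ray z = -5x1 - 7x2 changes by -19 per unit t, so z → −∞.

The LP is unbounded; z can be made arbitrarily small.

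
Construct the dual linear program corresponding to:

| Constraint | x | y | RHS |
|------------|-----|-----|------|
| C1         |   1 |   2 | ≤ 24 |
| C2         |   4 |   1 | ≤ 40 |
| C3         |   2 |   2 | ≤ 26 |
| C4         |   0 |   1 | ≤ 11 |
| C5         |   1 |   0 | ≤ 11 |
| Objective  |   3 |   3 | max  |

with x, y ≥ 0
Minimize: z = 24y1 + 40y2 + 26y3 + 11y4 + 11y5

Subject to:
  C1: -y1 - 4y2 - 2y3 - y5 ≤ -3
  C2: -2y1 - y2 - 2y3 - y4 ≤ -3
  y1, y2, y3, y4, y5 ≥ 0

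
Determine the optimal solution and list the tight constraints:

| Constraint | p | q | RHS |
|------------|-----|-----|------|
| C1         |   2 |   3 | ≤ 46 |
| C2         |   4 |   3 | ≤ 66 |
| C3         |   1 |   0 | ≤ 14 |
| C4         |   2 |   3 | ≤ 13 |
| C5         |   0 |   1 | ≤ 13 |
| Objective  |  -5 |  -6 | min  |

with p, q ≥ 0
Optimal: p = 6.5, q = 0
Slack at optimum:
  C1: slack = 33
  C2: slack = 40
  C3: slack = 7.5
  C4: slack = 0 (binding)
  C5: slack = 13
  p ≥ 0: p = 6.5
  q ≥ 0: q = 0 (binding)
Binding constraints: C4, q ≥ 0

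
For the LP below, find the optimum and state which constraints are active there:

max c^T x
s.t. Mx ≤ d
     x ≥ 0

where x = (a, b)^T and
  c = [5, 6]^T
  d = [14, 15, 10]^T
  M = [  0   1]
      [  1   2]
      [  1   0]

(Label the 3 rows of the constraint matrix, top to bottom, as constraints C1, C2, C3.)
Optimal: a = 10, b = 2.5
Slack at optimum:
  C1: slack = 11.5
  C2: slack = 0 (binding)
  C3: slack = 0 (binding)
  a ≥ 0: a = 10
  b ≥ 0: b = 2.5
Binding constraints: C2, C3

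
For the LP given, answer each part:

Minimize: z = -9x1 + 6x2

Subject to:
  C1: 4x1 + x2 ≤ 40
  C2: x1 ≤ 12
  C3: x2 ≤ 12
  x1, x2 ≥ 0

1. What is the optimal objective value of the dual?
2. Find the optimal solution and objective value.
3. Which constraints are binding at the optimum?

1. -90 (by strong duality, equal to the primal optimum)
2. x1 = 10, x2 = 0, z = -90
3. C1, x2 ≥ 0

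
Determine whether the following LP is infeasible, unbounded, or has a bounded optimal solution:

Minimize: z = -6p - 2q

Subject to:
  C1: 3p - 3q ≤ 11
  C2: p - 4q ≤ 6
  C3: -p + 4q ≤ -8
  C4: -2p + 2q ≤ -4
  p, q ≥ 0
C2 requires p - 4q ≤ 6, while C3 (-p + 4q ≤ -8) is equivalent to p - 4q ≥ 8. Together they would need 8 ≤ p - 4q ≤ 6, which is impossible since 8 > 6. No point satisfies all constraints.

Infeasible: no point satisfies all constraints simultaneously.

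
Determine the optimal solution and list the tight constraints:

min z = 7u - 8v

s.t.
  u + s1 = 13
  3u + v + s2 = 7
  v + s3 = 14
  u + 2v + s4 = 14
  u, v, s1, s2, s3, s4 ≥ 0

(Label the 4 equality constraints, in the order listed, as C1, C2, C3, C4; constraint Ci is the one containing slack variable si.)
Optimal: u = 0, v = 7
Binding: C2, C4, u ≥ 0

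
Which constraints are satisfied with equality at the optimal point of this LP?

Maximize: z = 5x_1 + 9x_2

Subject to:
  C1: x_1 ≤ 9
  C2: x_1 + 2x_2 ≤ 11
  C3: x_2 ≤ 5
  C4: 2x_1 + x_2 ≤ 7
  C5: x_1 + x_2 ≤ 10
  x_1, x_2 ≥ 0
Optimal: x_1 = 1, x_2 = 5
Binding: C2, C3, C4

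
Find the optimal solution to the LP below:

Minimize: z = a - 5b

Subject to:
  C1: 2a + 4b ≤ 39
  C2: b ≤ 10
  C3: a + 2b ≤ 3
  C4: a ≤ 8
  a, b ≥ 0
Each vertex is the intersection of two constraint boundaries that also satisfies all remaining constraints:
  a = 0 and b = 0 → (0, 0)
  a + 2b = 3 and b = 0 → (3, 0)
  a + 2b = 3 and a = 0 → (0, 1.5)

Evaluating z = a - 5b at each vertex:
  (0, 0): z = 0
  (3, 0): z = 3
  (0, 1.5): z = -7.5

The minimum is at (0, 1.5) with z = -7.5.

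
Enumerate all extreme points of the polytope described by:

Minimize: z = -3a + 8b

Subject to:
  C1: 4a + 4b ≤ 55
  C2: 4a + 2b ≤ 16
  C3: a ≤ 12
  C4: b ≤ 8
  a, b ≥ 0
Each vertex is the intersection of two constraint boundaries that also satisfies all remaining constraints:
  a = 0 and b = 0 → (0, 0)
  4a + 2b = 16 and b = 0 → (4, 0)
  4a + 2b = 16 and b = 8 → (0, 8)

Vertices: (0, 0), (4, 0), (0, 8)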